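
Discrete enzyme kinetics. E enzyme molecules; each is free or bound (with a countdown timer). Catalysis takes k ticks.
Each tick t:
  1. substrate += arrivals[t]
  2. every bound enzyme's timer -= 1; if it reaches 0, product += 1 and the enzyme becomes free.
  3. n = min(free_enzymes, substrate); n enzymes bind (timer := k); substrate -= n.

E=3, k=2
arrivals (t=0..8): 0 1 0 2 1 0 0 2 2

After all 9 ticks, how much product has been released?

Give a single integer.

t=0: arr=0 -> substrate=0 bound=0 product=0
t=1: arr=1 -> substrate=0 bound=1 product=0
t=2: arr=0 -> substrate=0 bound=1 product=0
t=3: arr=2 -> substrate=0 bound=2 product=1
t=4: arr=1 -> substrate=0 bound=3 product=1
t=5: arr=0 -> substrate=0 bound=1 product=3
t=6: arr=0 -> substrate=0 bound=0 product=4
t=7: arr=2 -> substrate=0 bound=2 product=4
t=8: arr=2 -> substrate=1 bound=3 product=4

Answer: 4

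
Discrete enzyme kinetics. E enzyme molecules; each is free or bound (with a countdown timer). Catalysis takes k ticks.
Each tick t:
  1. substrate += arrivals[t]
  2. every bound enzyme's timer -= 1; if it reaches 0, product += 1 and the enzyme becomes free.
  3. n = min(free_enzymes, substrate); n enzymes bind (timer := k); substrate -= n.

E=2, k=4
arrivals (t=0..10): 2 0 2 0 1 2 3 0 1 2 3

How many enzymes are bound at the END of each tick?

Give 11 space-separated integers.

Answer: 2 2 2 2 2 2 2 2 2 2 2

Derivation:
t=0: arr=2 -> substrate=0 bound=2 product=0
t=1: arr=0 -> substrate=0 bound=2 product=0
t=2: arr=2 -> substrate=2 bound=2 product=0
t=3: arr=0 -> substrate=2 bound=2 product=0
t=4: arr=1 -> substrate=1 bound=2 product=2
t=5: arr=2 -> substrate=3 bound=2 product=2
t=6: arr=3 -> substrate=6 bound=2 product=2
t=7: arr=0 -> substrate=6 bound=2 product=2
t=8: arr=1 -> substrate=5 bound=2 product=4
t=9: arr=2 -> substrate=7 bound=2 product=4
t=10: arr=3 -> substrate=10 bound=2 product=4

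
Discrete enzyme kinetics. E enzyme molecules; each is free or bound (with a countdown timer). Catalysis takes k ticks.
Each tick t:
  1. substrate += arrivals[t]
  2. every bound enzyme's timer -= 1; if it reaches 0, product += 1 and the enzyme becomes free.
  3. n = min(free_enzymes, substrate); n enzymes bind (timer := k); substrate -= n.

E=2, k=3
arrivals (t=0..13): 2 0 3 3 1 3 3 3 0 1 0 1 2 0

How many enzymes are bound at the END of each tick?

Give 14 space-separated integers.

t=0: arr=2 -> substrate=0 bound=2 product=0
t=1: arr=0 -> substrate=0 bound=2 product=0
t=2: arr=3 -> substrate=3 bound=2 product=0
t=3: arr=3 -> substrate=4 bound=2 product=2
t=4: arr=1 -> substrate=5 bound=2 product=2
t=5: arr=3 -> substrate=8 bound=2 product=2
t=6: arr=3 -> substrate=9 bound=2 product=4
t=7: arr=3 -> substrate=12 bound=2 product=4
t=8: arr=0 -> substrate=12 bound=2 product=4
t=9: arr=1 -> substrate=11 bound=2 product=6
t=10: arr=0 -> substrate=11 bound=2 product=6
t=11: arr=1 -> substrate=12 bound=2 product=6
t=12: arr=2 -> substrate=12 bound=2 product=8
t=13: arr=0 -> substrate=12 bound=2 product=8

Answer: 2 2 2 2 2 2 2 2 2 2 2 2 2 2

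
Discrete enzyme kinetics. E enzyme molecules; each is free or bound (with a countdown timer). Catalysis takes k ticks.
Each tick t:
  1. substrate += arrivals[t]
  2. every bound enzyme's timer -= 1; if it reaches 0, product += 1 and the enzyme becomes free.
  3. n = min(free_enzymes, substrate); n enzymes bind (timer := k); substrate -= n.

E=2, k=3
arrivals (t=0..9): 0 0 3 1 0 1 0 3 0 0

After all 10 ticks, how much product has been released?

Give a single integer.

Answer: 4

Derivation:
t=0: arr=0 -> substrate=0 bound=0 product=0
t=1: arr=0 -> substrate=0 bound=0 product=0
t=2: arr=3 -> substrate=1 bound=2 product=0
t=3: arr=1 -> substrate=2 bound=2 product=0
t=4: arr=0 -> substrate=2 bound=2 product=0
t=5: arr=1 -> substrate=1 bound=2 product=2
t=6: arr=0 -> substrate=1 bound=2 product=2
t=7: arr=3 -> substrate=4 bound=2 product=2
t=8: arr=0 -> substrate=2 bound=2 product=4
t=9: arr=0 -> substrate=2 bound=2 product=4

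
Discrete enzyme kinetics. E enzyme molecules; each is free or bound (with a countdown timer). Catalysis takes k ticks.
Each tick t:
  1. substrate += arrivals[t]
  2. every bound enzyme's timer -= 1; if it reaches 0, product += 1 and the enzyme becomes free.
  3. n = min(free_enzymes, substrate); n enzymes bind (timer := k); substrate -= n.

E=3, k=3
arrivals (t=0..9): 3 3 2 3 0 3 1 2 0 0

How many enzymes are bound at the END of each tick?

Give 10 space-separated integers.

t=0: arr=3 -> substrate=0 bound=3 product=0
t=1: arr=3 -> substrate=3 bound=3 product=0
t=2: arr=2 -> substrate=5 bound=3 product=0
t=3: arr=3 -> substrate=5 bound=3 product=3
t=4: arr=0 -> substrate=5 bound=3 product=3
t=5: arr=3 -> substrate=8 bound=3 product=3
t=6: arr=1 -> substrate=6 bound=3 product=6
t=7: arr=2 -> substrate=8 bound=3 product=6
t=8: arr=0 -> substrate=8 bound=3 product=6
t=9: arr=0 -> substrate=5 bound=3 product=9

Answer: 3 3 3 3 3 3 3 3 3 3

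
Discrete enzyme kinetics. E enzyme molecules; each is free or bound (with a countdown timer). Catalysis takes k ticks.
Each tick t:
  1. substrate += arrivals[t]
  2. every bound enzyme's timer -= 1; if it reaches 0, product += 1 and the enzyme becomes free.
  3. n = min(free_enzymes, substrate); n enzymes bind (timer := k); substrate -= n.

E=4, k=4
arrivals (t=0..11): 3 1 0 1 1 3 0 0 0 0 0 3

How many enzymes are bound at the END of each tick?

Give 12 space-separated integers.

t=0: arr=3 -> substrate=0 bound=3 product=0
t=1: arr=1 -> substrate=0 bound=4 product=0
t=2: arr=0 -> substrate=0 bound=4 product=0
t=3: arr=1 -> substrate=1 bound=4 product=0
t=4: arr=1 -> substrate=0 bound=3 product=3
t=5: arr=3 -> substrate=1 bound=4 product=4
t=6: arr=0 -> substrate=1 bound=4 product=4
t=7: arr=0 -> substrate=1 bound=4 product=4
t=8: arr=0 -> substrate=0 bound=3 product=6
t=9: arr=0 -> substrate=0 bound=1 product=8
t=10: arr=0 -> substrate=0 bound=1 product=8
t=11: arr=3 -> substrate=0 bound=4 product=8

Answer: 3 4 4 4 3 4 4 4 3 1 1 4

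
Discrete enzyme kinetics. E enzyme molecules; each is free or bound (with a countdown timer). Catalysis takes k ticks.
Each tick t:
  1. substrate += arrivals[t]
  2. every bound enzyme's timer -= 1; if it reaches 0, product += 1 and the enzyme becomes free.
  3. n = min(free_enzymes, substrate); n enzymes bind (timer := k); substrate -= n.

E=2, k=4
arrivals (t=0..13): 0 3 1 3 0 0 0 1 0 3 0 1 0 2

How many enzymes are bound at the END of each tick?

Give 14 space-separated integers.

t=0: arr=0 -> substrate=0 bound=0 product=0
t=1: arr=3 -> substrate=1 bound=2 product=0
t=2: arr=1 -> substrate=2 bound=2 product=0
t=3: arr=3 -> substrate=5 bound=2 product=0
t=4: arr=0 -> substrate=5 bound=2 product=0
t=5: arr=0 -> substrate=3 bound=2 product=2
t=6: arr=0 -> substrate=3 bound=2 product=2
t=7: arr=1 -> substrate=4 bound=2 product=2
t=8: arr=0 -> substrate=4 bound=2 product=2
t=9: arr=3 -> substrate=5 bound=2 product=4
t=10: arr=0 -> substrate=5 bound=2 product=4
t=11: arr=1 -> substrate=6 bound=2 product=4
t=12: arr=0 -> substrate=6 bound=2 product=4
t=13: arr=2 -> substrate=6 bound=2 product=6

Answer: 0 2 2 2 2 2 2 2 2 2 2 2 2 2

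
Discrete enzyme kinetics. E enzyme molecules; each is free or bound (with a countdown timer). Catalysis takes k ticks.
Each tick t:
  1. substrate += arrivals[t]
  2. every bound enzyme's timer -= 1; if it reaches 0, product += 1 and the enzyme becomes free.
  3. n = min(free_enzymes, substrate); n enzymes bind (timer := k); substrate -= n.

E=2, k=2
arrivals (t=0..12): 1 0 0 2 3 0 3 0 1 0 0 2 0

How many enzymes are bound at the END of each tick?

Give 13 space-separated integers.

Answer: 1 1 0 2 2 2 2 2 2 2 2 2 2

Derivation:
t=0: arr=1 -> substrate=0 bound=1 product=0
t=1: arr=0 -> substrate=0 bound=1 product=0
t=2: arr=0 -> substrate=0 bound=0 product=1
t=3: arr=2 -> substrate=0 bound=2 product=1
t=4: arr=3 -> substrate=3 bound=2 product=1
t=5: arr=0 -> substrate=1 bound=2 product=3
t=6: arr=3 -> substrate=4 bound=2 product=3
t=7: arr=0 -> substrate=2 bound=2 product=5
t=8: arr=1 -> substrate=3 bound=2 product=5
t=9: arr=0 -> substrate=1 bound=2 product=7
t=10: arr=0 -> substrate=1 bound=2 product=7
t=11: arr=2 -> substrate=1 bound=2 product=9
t=12: arr=0 -> substrate=1 bound=2 product=9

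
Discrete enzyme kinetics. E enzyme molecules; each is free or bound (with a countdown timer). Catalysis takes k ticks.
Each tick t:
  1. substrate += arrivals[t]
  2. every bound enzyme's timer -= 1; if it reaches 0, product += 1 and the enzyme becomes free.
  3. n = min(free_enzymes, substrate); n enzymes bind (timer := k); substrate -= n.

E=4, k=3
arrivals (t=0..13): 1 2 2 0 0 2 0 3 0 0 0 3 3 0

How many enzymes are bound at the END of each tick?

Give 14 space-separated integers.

Answer: 1 3 4 4 2 3 2 4 3 3 1 3 4 4

Derivation:
t=0: arr=1 -> substrate=0 bound=1 product=0
t=1: arr=2 -> substrate=0 bound=3 product=0
t=2: arr=2 -> substrate=1 bound=4 product=0
t=3: arr=0 -> substrate=0 bound=4 product=1
t=4: arr=0 -> substrate=0 bound=2 product=3
t=5: arr=2 -> substrate=0 bound=3 product=4
t=6: arr=0 -> substrate=0 bound=2 product=5
t=7: arr=3 -> substrate=1 bound=4 product=5
t=8: arr=0 -> substrate=0 bound=3 product=7
t=9: arr=0 -> substrate=0 bound=3 product=7
t=10: arr=0 -> substrate=0 bound=1 product=9
t=11: arr=3 -> substrate=0 bound=3 product=10
t=12: arr=3 -> substrate=2 bound=4 product=10
t=13: arr=0 -> substrate=2 bound=4 product=10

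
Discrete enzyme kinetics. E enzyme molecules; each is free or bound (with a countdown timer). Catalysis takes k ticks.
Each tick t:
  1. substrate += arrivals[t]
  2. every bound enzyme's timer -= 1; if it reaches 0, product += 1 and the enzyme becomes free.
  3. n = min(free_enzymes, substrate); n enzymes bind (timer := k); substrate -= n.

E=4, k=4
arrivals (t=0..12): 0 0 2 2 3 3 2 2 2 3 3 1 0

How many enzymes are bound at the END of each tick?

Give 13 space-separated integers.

t=0: arr=0 -> substrate=0 bound=0 product=0
t=1: arr=0 -> substrate=0 bound=0 product=0
t=2: arr=2 -> substrate=0 bound=2 product=0
t=3: arr=2 -> substrate=0 bound=4 product=0
t=4: arr=3 -> substrate=3 bound=4 product=0
t=5: arr=3 -> substrate=6 bound=4 product=0
t=6: arr=2 -> substrate=6 bound=4 product=2
t=7: arr=2 -> substrate=6 bound=4 product=4
t=8: arr=2 -> substrate=8 bound=4 product=4
t=9: arr=3 -> substrate=11 bound=4 product=4
t=10: arr=3 -> substrate=12 bound=4 product=6
t=11: arr=1 -> substrate=11 bound=4 product=8
t=12: arr=0 -> substrate=11 bound=4 product=8

Answer: 0 0 2 4 4 4 4 4 4 4 4 4 4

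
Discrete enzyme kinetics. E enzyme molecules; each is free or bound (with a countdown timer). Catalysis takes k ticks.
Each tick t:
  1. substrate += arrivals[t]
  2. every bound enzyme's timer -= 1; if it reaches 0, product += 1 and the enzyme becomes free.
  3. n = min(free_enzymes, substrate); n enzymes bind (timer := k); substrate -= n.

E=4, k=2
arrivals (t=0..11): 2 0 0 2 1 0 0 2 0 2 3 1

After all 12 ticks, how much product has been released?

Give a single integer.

Answer: 9

Derivation:
t=0: arr=2 -> substrate=0 bound=2 product=0
t=1: arr=0 -> substrate=0 bound=2 product=0
t=2: arr=0 -> substrate=0 bound=0 product=2
t=3: arr=2 -> substrate=0 bound=2 product=2
t=4: arr=1 -> substrate=0 bound=3 product=2
t=5: arr=0 -> substrate=0 bound=1 product=4
t=6: arr=0 -> substrate=0 bound=0 product=5
t=7: arr=2 -> substrate=0 bound=2 product=5
t=8: arr=0 -> substrate=0 bound=2 product=5
t=9: arr=2 -> substrate=0 bound=2 product=7
t=10: arr=3 -> substrate=1 bound=4 product=7
t=11: arr=1 -> substrate=0 bound=4 product=9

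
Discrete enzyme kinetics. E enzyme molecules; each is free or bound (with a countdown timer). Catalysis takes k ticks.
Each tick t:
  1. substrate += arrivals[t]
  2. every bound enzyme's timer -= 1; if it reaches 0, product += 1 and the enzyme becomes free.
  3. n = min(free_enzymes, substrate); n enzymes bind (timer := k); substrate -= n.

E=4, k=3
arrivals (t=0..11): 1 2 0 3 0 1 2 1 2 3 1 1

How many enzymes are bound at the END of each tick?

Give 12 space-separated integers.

Answer: 1 3 3 4 3 4 4 4 4 4 4 4

Derivation:
t=0: arr=1 -> substrate=0 bound=1 product=0
t=1: arr=2 -> substrate=0 bound=3 product=0
t=2: arr=0 -> substrate=0 bound=3 product=0
t=3: arr=3 -> substrate=1 bound=4 product=1
t=4: arr=0 -> substrate=0 bound=3 product=3
t=5: arr=1 -> substrate=0 bound=4 product=3
t=6: arr=2 -> substrate=0 bound=4 product=5
t=7: arr=1 -> substrate=0 bound=4 product=6
t=8: arr=2 -> substrate=1 bound=4 product=7
t=9: arr=3 -> substrate=2 bound=4 product=9
t=10: arr=1 -> substrate=2 bound=4 product=10
t=11: arr=1 -> substrate=2 bound=4 product=11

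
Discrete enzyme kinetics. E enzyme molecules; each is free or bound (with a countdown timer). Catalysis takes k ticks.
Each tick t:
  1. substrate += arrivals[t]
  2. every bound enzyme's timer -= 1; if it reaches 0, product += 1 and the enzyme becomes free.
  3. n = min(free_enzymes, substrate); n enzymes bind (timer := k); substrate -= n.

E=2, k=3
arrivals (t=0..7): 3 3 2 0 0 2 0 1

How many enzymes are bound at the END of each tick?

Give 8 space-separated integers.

Answer: 2 2 2 2 2 2 2 2

Derivation:
t=0: arr=3 -> substrate=1 bound=2 product=0
t=1: arr=3 -> substrate=4 bound=2 product=0
t=2: arr=2 -> substrate=6 bound=2 product=0
t=3: arr=0 -> substrate=4 bound=2 product=2
t=4: arr=0 -> substrate=4 bound=2 product=2
t=5: arr=2 -> substrate=6 bound=2 product=2
t=6: arr=0 -> substrate=4 bound=2 product=4
t=7: arr=1 -> substrate=5 bound=2 product=4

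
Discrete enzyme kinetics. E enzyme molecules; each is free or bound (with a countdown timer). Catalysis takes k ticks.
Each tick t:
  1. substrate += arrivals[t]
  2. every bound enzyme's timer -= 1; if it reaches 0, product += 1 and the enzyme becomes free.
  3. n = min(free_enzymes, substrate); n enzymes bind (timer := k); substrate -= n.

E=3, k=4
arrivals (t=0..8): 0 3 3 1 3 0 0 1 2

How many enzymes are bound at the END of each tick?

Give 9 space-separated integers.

t=0: arr=0 -> substrate=0 bound=0 product=0
t=1: arr=3 -> substrate=0 bound=3 product=0
t=2: arr=3 -> substrate=3 bound=3 product=0
t=3: arr=1 -> substrate=4 bound=3 product=0
t=4: arr=3 -> substrate=7 bound=3 product=0
t=5: arr=0 -> substrate=4 bound=3 product=3
t=6: arr=0 -> substrate=4 bound=3 product=3
t=7: arr=1 -> substrate=5 bound=3 product=3
t=8: arr=2 -> substrate=7 bound=3 product=3

Answer: 0 3 3 3 3 3 3 3 3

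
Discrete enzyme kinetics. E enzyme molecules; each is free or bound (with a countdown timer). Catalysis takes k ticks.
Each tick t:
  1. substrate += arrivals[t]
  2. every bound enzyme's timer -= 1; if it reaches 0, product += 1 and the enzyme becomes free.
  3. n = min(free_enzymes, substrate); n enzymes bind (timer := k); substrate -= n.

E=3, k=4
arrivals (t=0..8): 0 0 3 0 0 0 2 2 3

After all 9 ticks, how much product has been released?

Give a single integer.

t=0: arr=0 -> substrate=0 bound=0 product=0
t=1: arr=0 -> substrate=0 bound=0 product=0
t=2: arr=3 -> substrate=0 bound=3 product=0
t=3: arr=0 -> substrate=0 bound=3 product=0
t=4: arr=0 -> substrate=0 bound=3 product=0
t=5: arr=0 -> substrate=0 bound=3 product=0
t=6: arr=2 -> substrate=0 bound=2 product=3
t=7: arr=2 -> substrate=1 bound=3 product=3
t=8: arr=3 -> substrate=4 bound=3 product=3

Answer: 3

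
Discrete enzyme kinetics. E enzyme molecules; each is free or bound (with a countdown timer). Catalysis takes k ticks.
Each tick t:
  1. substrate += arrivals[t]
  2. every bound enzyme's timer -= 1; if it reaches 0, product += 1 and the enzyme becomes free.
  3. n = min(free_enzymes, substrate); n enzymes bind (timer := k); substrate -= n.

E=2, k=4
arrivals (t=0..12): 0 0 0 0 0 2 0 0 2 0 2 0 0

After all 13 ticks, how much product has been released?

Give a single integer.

Answer: 2

Derivation:
t=0: arr=0 -> substrate=0 bound=0 product=0
t=1: arr=0 -> substrate=0 bound=0 product=0
t=2: arr=0 -> substrate=0 bound=0 product=0
t=3: arr=0 -> substrate=0 bound=0 product=0
t=4: arr=0 -> substrate=0 bound=0 product=0
t=5: arr=2 -> substrate=0 bound=2 product=0
t=6: arr=0 -> substrate=0 bound=2 product=0
t=7: arr=0 -> substrate=0 bound=2 product=0
t=8: arr=2 -> substrate=2 bound=2 product=0
t=9: arr=0 -> substrate=0 bound=2 product=2
t=10: arr=2 -> substrate=2 bound=2 product=2
t=11: arr=0 -> substrate=2 bound=2 product=2
t=12: arr=0 -> substrate=2 bound=2 product=2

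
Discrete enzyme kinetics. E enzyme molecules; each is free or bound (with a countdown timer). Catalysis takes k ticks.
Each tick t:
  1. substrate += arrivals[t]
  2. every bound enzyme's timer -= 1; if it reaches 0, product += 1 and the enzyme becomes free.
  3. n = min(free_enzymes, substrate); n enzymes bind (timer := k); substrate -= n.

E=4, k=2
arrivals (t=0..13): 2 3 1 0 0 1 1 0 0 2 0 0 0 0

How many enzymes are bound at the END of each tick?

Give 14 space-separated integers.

t=0: arr=2 -> substrate=0 bound=2 product=0
t=1: arr=3 -> substrate=1 bound=4 product=0
t=2: arr=1 -> substrate=0 bound=4 product=2
t=3: arr=0 -> substrate=0 bound=2 product=4
t=4: arr=0 -> substrate=0 bound=0 product=6
t=5: arr=1 -> substrate=0 bound=1 product=6
t=6: arr=1 -> substrate=0 bound=2 product=6
t=7: arr=0 -> substrate=0 bound=1 product=7
t=8: arr=0 -> substrate=0 bound=0 product=8
t=9: arr=2 -> substrate=0 bound=2 product=8
t=10: arr=0 -> substrate=0 bound=2 product=8
t=11: arr=0 -> substrate=0 bound=0 product=10
t=12: arr=0 -> substrate=0 bound=0 product=10
t=13: arr=0 -> substrate=0 bound=0 product=10

Answer: 2 4 4 2 0 1 2 1 0 2 2 0 0 0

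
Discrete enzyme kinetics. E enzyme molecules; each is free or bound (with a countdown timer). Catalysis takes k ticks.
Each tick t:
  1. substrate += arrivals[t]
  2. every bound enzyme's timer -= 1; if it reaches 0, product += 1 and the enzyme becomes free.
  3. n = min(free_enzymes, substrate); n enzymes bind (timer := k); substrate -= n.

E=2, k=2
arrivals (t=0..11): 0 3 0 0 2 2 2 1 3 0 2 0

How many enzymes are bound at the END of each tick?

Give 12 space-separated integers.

t=0: arr=0 -> substrate=0 bound=0 product=0
t=1: arr=3 -> substrate=1 bound=2 product=0
t=2: arr=0 -> substrate=1 bound=2 product=0
t=3: arr=0 -> substrate=0 bound=1 product=2
t=4: arr=2 -> substrate=1 bound=2 product=2
t=5: arr=2 -> substrate=2 bound=2 product=3
t=6: arr=2 -> substrate=3 bound=2 product=4
t=7: arr=1 -> substrate=3 bound=2 product=5
t=8: arr=3 -> substrate=5 bound=2 product=6
t=9: arr=0 -> substrate=4 bound=2 product=7
t=10: arr=2 -> substrate=5 bound=2 product=8
t=11: arr=0 -> substrate=4 bound=2 product=9

Answer: 0 2 2 1 2 2 2 2 2 2 2 2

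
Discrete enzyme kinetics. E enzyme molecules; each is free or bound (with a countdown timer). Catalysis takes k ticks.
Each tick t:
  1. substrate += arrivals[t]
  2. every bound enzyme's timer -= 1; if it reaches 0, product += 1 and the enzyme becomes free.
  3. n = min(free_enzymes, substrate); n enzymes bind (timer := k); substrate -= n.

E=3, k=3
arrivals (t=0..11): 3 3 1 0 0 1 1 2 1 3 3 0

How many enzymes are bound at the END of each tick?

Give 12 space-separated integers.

t=0: arr=3 -> substrate=0 bound=3 product=0
t=1: arr=3 -> substrate=3 bound=3 product=0
t=2: arr=1 -> substrate=4 bound=3 product=0
t=3: arr=0 -> substrate=1 bound=3 product=3
t=4: arr=0 -> substrate=1 bound=3 product=3
t=5: arr=1 -> substrate=2 bound=3 product=3
t=6: arr=1 -> substrate=0 bound=3 product=6
t=7: arr=2 -> substrate=2 bound=3 product=6
t=8: arr=1 -> substrate=3 bound=3 product=6
t=9: arr=3 -> substrate=3 bound=3 product=9
t=10: arr=3 -> substrate=6 bound=3 product=9
t=11: arr=0 -> substrate=6 bound=3 product=9

Answer: 3 3 3 3 3 3 3 3 3 3 3 3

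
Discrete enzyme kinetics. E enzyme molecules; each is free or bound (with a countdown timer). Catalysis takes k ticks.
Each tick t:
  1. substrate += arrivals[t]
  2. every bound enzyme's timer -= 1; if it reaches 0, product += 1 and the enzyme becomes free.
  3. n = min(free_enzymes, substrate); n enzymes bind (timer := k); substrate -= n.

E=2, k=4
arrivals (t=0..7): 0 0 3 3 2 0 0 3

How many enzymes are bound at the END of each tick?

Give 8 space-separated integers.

Answer: 0 0 2 2 2 2 2 2

Derivation:
t=0: arr=0 -> substrate=0 bound=0 product=0
t=1: arr=0 -> substrate=0 bound=0 product=0
t=2: arr=3 -> substrate=1 bound=2 product=0
t=3: arr=3 -> substrate=4 bound=2 product=0
t=4: arr=2 -> substrate=6 bound=2 product=0
t=5: arr=0 -> substrate=6 bound=2 product=0
t=6: arr=0 -> substrate=4 bound=2 product=2
t=7: arr=3 -> substrate=7 bound=2 product=2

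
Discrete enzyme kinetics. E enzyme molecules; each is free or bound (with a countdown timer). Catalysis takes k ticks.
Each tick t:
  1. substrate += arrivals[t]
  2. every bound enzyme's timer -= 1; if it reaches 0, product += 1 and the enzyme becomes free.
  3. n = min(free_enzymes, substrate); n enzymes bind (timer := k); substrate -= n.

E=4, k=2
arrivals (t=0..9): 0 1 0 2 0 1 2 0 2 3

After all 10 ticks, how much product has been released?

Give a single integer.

t=0: arr=0 -> substrate=0 bound=0 product=0
t=1: arr=1 -> substrate=0 bound=1 product=0
t=2: arr=0 -> substrate=0 bound=1 product=0
t=3: arr=2 -> substrate=0 bound=2 product=1
t=4: arr=0 -> substrate=0 bound=2 product=1
t=5: arr=1 -> substrate=0 bound=1 product=3
t=6: arr=2 -> substrate=0 bound=3 product=3
t=7: arr=0 -> substrate=0 bound=2 product=4
t=8: arr=2 -> substrate=0 bound=2 product=6
t=9: arr=3 -> substrate=1 bound=4 product=6

Answer: 6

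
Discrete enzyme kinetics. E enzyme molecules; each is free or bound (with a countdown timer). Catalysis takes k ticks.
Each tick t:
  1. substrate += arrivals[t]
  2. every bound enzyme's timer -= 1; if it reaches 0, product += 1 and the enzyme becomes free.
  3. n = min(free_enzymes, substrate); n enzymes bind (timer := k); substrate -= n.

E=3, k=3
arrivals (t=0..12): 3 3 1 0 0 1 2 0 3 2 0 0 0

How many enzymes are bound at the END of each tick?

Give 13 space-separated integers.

t=0: arr=3 -> substrate=0 bound=3 product=0
t=1: arr=3 -> substrate=3 bound=3 product=0
t=2: arr=1 -> substrate=4 bound=3 product=0
t=3: arr=0 -> substrate=1 bound=3 product=3
t=4: arr=0 -> substrate=1 bound=3 product=3
t=5: arr=1 -> substrate=2 bound=3 product=3
t=6: arr=2 -> substrate=1 bound=3 product=6
t=7: arr=0 -> substrate=1 bound=3 product=6
t=8: arr=3 -> substrate=4 bound=3 product=6
t=9: arr=2 -> substrate=3 bound=3 product=9
t=10: arr=0 -> substrate=3 bound=3 product=9
t=11: arr=0 -> substrate=3 bound=3 product=9
t=12: arr=0 -> substrate=0 bound=3 product=12

Answer: 3 3 3 3 3 3 3 3 3 3 3 3 3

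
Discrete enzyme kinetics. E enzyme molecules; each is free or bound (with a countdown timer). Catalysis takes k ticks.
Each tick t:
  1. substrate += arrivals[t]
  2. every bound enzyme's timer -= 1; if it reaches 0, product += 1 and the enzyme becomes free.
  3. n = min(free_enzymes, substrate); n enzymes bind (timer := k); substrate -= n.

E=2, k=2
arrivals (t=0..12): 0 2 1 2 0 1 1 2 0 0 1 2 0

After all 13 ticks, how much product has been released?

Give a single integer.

Answer: 10

Derivation:
t=0: arr=0 -> substrate=0 bound=0 product=0
t=1: arr=2 -> substrate=0 bound=2 product=0
t=2: arr=1 -> substrate=1 bound=2 product=0
t=3: arr=2 -> substrate=1 bound=2 product=2
t=4: arr=0 -> substrate=1 bound=2 product=2
t=5: arr=1 -> substrate=0 bound=2 product=4
t=6: arr=1 -> substrate=1 bound=2 product=4
t=7: arr=2 -> substrate=1 bound=2 product=6
t=8: arr=0 -> substrate=1 bound=2 product=6
t=9: arr=0 -> substrate=0 bound=1 product=8
t=10: arr=1 -> substrate=0 bound=2 product=8
t=11: arr=2 -> substrate=1 bound=2 product=9
t=12: arr=0 -> substrate=0 bound=2 product=10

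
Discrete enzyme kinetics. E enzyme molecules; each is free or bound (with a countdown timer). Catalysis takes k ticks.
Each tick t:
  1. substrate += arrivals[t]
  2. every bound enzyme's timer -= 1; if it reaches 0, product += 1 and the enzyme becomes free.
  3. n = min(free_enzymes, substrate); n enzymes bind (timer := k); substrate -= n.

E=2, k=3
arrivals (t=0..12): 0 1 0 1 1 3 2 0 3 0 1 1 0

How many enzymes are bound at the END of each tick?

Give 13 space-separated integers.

Answer: 0 1 1 2 2 2 2 2 2 2 2 2 2

Derivation:
t=0: arr=0 -> substrate=0 bound=0 product=0
t=1: arr=1 -> substrate=0 bound=1 product=0
t=2: arr=0 -> substrate=0 bound=1 product=0
t=3: arr=1 -> substrate=0 bound=2 product=0
t=4: arr=1 -> substrate=0 bound=2 product=1
t=5: arr=3 -> substrate=3 bound=2 product=1
t=6: arr=2 -> substrate=4 bound=2 product=2
t=7: arr=0 -> substrate=3 bound=2 product=3
t=8: arr=3 -> substrate=6 bound=2 product=3
t=9: arr=0 -> substrate=5 bound=2 product=4
t=10: arr=1 -> substrate=5 bound=2 product=5
t=11: arr=1 -> substrate=6 bound=2 product=5
t=12: arr=0 -> substrate=5 bound=2 product=6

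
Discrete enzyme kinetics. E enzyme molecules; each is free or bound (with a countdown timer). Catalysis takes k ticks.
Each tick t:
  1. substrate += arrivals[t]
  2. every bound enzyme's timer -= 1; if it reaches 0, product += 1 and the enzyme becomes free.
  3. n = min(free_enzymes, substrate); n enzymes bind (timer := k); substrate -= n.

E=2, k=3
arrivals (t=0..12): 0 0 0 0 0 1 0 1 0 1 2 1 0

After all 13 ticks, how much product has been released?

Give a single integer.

t=0: arr=0 -> substrate=0 bound=0 product=0
t=1: arr=0 -> substrate=0 bound=0 product=0
t=2: arr=0 -> substrate=0 bound=0 product=0
t=3: arr=0 -> substrate=0 bound=0 product=0
t=4: arr=0 -> substrate=0 bound=0 product=0
t=5: arr=1 -> substrate=0 bound=1 product=0
t=6: arr=0 -> substrate=0 bound=1 product=0
t=7: arr=1 -> substrate=0 bound=2 product=0
t=8: arr=0 -> substrate=0 bound=1 product=1
t=9: arr=1 -> substrate=0 bound=2 product=1
t=10: arr=2 -> substrate=1 bound=2 product=2
t=11: arr=1 -> substrate=2 bound=2 product=2
t=12: arr=0 -> substrate=1 bound=2 product=3

Answer: 3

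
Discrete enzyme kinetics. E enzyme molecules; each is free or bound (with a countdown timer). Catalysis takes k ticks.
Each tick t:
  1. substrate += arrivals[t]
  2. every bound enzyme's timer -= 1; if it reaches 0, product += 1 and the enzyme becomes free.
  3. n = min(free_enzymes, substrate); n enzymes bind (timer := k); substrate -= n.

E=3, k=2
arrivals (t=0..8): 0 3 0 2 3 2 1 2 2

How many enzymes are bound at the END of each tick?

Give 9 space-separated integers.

Answer: 0 3 3 2 3 3 3 3 3

Derivation:
t=0: arr=0 -> substrate=0 bound=0 product=0
t=1: arr=3 -> substrate=0 bound=3 product=0
t=2: arr=0 -> substrate=0 bound=3 product=0
t=3: arr=2 -> substrate=0 bound=2 product=3
t=4: arr=3 -> substrate=2 bound=3 product=3
t=5: arr=2 -> substrate=2 bound=3 product=5
t=6: arr=1 -> substrate=2 bound=3 product=6
t=7: arr=2 -> substrate=2 bound=3 product=8
t=8: arr=2 -> substrate=3 bound=3 product=9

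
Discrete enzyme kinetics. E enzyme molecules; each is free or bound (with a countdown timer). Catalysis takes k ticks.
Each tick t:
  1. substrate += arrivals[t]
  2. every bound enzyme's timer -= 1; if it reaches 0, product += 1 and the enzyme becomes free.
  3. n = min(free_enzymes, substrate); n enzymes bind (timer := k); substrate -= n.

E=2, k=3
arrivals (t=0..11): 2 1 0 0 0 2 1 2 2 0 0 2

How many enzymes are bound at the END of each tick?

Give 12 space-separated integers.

Answer: 2 2 2 1 1 2 2 2 2 2 2 2

Derivation:
t=0: arr=2 -> substrate=0 bound=2 product=0
t=1: arr=1 -> substrate=1 bound=2 product=0
t=2: arr=0 -> substrate=1 bound=2 product=0
t=3: arr=0 -> substrate=0 bound=1 product=2
t=4: arr=0 -> substrate=0 bound=1 product=2
t=5: arr=2 -> substrate=1 bound=2 product=2
t=6: arr=1 -> substrate=1 bound=2 product=3
t=7: arr=2 -> substrate=3 bound=2 product=3
t=8: arr=2 -> substrate=4 bound=2 product=4
t=9: arr=0 -> substrate=3 bound=2 product=5
t=10: arr=0 -> substrate=3 bound=2 product=5
t=11: arr=2 -> substrate=4 bound=2 product=6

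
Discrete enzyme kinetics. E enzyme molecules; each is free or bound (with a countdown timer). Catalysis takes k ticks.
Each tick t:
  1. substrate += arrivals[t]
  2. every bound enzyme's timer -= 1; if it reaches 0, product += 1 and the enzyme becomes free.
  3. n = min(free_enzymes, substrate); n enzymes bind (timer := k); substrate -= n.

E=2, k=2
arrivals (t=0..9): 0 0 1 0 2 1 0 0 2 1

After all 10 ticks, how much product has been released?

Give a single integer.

Answer: 4

Derivation:
t=0: arr=0 -> substrate=0 bound=0 product=0
t=1: arr=0 -> substrate=0 bound=0 product=0
t=2: arr=1 -> substrate=0 bound=1 product=0
t=3: arr=0 -> substrate=0 bound=1 product=0
t=4: arr=2 -> substrate=0 bound=2 product=1
t=5: arr=1 -> substrate=1 bound=2 product=1
t=6: arr=0 -> substrate=0 bound=1 product=3
t=7: arr=0 -> substrate=0 bound=1 product=3
t=8: arr=2 -> substrate=0 bound=2 product=4
t=9: arr=1 -> substrate=1 bound=2 product=4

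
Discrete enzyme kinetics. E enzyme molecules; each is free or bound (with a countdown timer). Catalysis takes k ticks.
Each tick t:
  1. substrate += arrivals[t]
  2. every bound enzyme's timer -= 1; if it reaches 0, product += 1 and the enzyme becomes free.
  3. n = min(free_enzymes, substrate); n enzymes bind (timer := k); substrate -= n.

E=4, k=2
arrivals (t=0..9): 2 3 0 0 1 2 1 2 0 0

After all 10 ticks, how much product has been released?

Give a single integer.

Answer: 11

Derivation:
t=0: arr=2 -> substrate=0 bound=2 product=0
t=1: arr=3 -> substrate=1 bound=4 product=0
t=2: arr=0 -> substrate=0 bound=3 product=2
t=3: arr=0 -> substrate=0 bound=1 product=4
t=4: arr=1 -> substrate=0 bound=1 product=5
t=5: arr=2 -> substrate=0 bound=3 product=5
t=6: arr=1 -> substrate=0 bound=3 product=6
t=7: arr=2 -> substrate=0 bound=3 product=8
t=8: arr=0 -> substrate=0 bound=2 product=9
t=9: arr=0 -> substrate=0 bound=0 product=11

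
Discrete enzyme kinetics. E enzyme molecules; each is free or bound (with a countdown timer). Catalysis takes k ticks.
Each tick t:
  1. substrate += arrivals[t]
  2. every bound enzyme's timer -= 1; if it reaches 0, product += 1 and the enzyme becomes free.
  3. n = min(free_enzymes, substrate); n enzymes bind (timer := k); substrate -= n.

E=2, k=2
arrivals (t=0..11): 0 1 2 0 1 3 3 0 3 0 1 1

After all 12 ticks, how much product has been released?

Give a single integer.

Answer: 9

Derivation:
t=0: arr=0 -> substrate=0 bound=0 product=0
t=1: arr=1 -> substrate=0 bound=1 product=0
t=2: arr=2 -> substrate=1 bound=2 product=0
t=3: arr=0 -> substrate=0 bound=2 product=1
t=4: arr=1 -> substrate=0 bound=2 product=2
t=5: arr=3 -> substrate=2 bound=2 product=3
t=6: arr=3 -> substrate=4 bound=2 product=4
t=7: arr=0 -> substrate=3 bound=2 product=5
t=8: arr=3 -> substrate=5 bound=2 product=6
t=9: arr=0 -> substrate=4 bound=2 product=7
t=10: arr=1 -> substrate=4 bound=2 product=8
t=11: arr=1 -> substrate=4 bound=2 product=9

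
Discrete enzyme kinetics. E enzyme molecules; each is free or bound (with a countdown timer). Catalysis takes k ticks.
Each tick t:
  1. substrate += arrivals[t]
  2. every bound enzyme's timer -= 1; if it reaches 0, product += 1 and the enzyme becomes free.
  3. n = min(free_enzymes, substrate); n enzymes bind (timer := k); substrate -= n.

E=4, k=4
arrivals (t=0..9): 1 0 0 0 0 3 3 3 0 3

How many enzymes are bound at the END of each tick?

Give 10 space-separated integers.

t=0: arr=1 -> substrate=0 bound=1 product=0
t=1: arr=0 -> substrate=0 bound=1 product=0
t=2: arr=0 -> substrate=0 bound=1 product=0
t=3: arr=0 -> substrate=0 bound=1 product=0
t=4: arr=0 -> substrate=0 bound=0 product=1
t=5: arr=3 -> substrate=0 bound=3 product=1
t=6: arr=3 -> substrate=2 bound=4 product=1
t=7: arr=3 -> substrate=5 bound=4 product=1
t=8: arr=0 -> substrate=5 bound=4 product=1
t=9: arr=3 -> substrate=5 bound=4 product=4

Answer: 1 1 1 1 0 3 4 4 4 4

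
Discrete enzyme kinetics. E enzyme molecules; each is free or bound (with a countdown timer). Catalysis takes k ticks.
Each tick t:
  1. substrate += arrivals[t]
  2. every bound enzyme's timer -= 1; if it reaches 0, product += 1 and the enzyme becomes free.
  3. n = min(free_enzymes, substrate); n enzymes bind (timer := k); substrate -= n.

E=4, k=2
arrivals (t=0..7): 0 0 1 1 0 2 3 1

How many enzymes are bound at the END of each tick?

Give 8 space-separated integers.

Answer: 0 0 1 2 1 2 4 4

Derivation:
t=0: arr=0 -> substrate=0 bound=0 product=0
t=1: arr=0 -> substrate=0 bound=0 product=0
t=2: arr=1 -> substrate=0 bound=1 product=0
t=3: arr=1 -> substrate=0 bound=2 product=0
t=4: arr=0 -> substrate=0 bound=1 product=1
t=5: arr=2 -> substrate=0 bound=2 product=2
t=6: arr=3 -> substrate=1 bound=4 product=2
t=7: arr=1 -> substrate=0 bound=4 product=4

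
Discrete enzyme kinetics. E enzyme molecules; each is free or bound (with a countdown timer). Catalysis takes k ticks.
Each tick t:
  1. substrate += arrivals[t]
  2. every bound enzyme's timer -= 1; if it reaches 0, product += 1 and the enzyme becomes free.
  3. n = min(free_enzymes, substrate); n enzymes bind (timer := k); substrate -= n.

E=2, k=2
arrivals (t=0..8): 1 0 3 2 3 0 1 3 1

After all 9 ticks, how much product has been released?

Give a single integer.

t=0: arr=1 -> substrate=0 bound=1 product=0
t=1: arr=0 -> substrate=0 bound=1 product=0
t=2: arr=3 -> substrate=1 bound=2 product=1
t=3: arr=2 -> substrate=3 bound=2 product=1
t=4: arr=3 -> substrate=4 bound=2 product=3
t=5: arr=0 -> substrate=4 bound=2 product=3
t=6: arr=1 -> substrate=3 bound=2 product=5
t=7: arr=3 -> substrate=6 bound=2 product=5
t=8: arr=1 -> substrate=5 bound=2 product=7

Answer: 7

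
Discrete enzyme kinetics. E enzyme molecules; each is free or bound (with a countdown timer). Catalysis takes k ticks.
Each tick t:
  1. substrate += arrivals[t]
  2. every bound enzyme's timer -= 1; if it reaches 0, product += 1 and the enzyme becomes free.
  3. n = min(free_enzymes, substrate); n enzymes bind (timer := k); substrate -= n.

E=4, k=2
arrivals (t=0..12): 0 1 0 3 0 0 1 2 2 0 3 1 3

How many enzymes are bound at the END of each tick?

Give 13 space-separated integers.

t=0: arr=0 -> substrate=0 bound=0 product=0
t=1: arr=1 -> substrate=0 bound=1 product=0
t=2: arr=0 -> substrate=0 bound=1 product=0
t=3: arr=3 -> substrate=0 bound=3 product=1
t=4: arr=0 -> substrate=0 bound=3 product=1
t=5: arr=0 -> substrate=0 bound=0 product=4
t=6: arr=1 -> substrate=0 bound=1 product=4
t=7: arr=2 -> substrate=0 bound=3 product=4
t=8: arr=2 -> substrate=0 bound=4 product=5
t=9: arr=0 -> substrate=0 bound=2 product=7
t=10: arr=3 -> substrate=0 bound=3 product=9
t=11: arr=1 -> substrate=0 bound=4 product=9
t=12: arr=3 -> substrate=0 bound=4 product=12

Answer: 0 1 1 3 3 0 1 3 4 2 3 4 4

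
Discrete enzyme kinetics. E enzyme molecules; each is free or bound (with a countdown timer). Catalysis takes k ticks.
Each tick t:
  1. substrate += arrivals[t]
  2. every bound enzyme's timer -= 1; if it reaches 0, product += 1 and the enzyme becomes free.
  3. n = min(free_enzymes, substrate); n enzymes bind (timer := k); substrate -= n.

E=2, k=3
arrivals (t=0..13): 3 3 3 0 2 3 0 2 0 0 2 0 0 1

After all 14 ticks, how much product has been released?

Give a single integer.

t=0: arr=3 -> substrate=1 bound=2 product=0
t=1: arr=3 -> substrate=4 bound=2 product=0
t=2: arr=3 -> substrate=7 bound=2 product=0
t=3: arr=0 -> substrate=5 bound=2 product=2
t=4: arr=2 -> substrate=7 bound=2 product=2
t=5: arr=3 -> substrate=10 bound=2 product=2
t=6: arr=0 -> substrate=8 bound=2 product=4
t=7: arr=2 -> substrate=10 bound=2 product=4
t=8: arr=0 -> substrate=10 bound=2 product=4
t=9: arr=0 -> substrate=8 bound=2 product=6
t=10: arr=2 -> substrate=10 bound=2 product=6
t=11: arr=0 -> substrate=10 bound=2 product=6
t=12: arr=0 -> substrate=8 bound=2 product=8
t=13: arr=1 -> substrate=9 bound=2 product=8

Answer: 8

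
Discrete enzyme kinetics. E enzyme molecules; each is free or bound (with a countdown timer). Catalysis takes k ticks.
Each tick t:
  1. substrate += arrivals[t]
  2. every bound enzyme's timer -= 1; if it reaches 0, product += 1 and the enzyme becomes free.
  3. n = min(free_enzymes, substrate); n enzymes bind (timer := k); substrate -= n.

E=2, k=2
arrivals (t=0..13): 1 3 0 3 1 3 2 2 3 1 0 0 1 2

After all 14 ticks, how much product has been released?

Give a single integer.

t=0: arr=1 -> substrate=0 bound=1 product=0
t=1: arr=3 -> substrate=2 bound=2 product=0
t=2: arr=0 -> substrate=1 bound=2 product=1
t=3: arr=3 -> substrate=3 bound=2 product=2
t=4: arr=1 -> substrate=3 bound=2 product=3
t=5: arr=3 -> substrate=5 bound=2 product=4
t=6: arr=2 -> substrate=6 bound=2 product=5
t=7: arr=2 -> substrate=7 bound=2 product=6
t=8: arr=3 -> substrate=9 bound=2 product=7
t=9: arr=1 -> substrate=9 bound=2 product=8
t=10: arr=0 -> substrate=8 bound=2 product=9
t=11: arr=0 -> substrate=7 bound=2 product=10
t=12: arr=1 -> substrate=7 bound=2 product=11
t=13: arr=2 -> substrate=8 bound=2 product=12

Answer: 12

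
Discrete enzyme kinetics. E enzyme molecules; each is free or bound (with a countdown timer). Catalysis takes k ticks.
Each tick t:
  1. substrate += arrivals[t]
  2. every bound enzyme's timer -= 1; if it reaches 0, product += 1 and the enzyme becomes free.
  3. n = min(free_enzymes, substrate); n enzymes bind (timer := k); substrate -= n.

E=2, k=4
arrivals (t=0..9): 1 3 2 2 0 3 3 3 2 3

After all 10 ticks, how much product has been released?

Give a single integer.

t=0: arr=1 -> substrate=0 bound=1 product=0
t=1: arr=3 -> substrate=2 bound=2 product=0
t=2: arr=2 -> substrate=4 bound=2 product=0
t=3: arr=2 -> substrate=6 bound=2 product=0
t=4: arr=0 -> substrate=5 bound=2 product=1
t=5: arr=3 -> substrate=7 bound=2 product=2
t=6: arr=3 -> substrate=10 bound=2 product=2
t=7: arr=3 -> substrate=13 bound=2 product=2
t=8: arr=2 -> substrate=14 bound=2 product=3
t=9: arr=3 -> substrate=16 bound=2 product=4

Answer: 4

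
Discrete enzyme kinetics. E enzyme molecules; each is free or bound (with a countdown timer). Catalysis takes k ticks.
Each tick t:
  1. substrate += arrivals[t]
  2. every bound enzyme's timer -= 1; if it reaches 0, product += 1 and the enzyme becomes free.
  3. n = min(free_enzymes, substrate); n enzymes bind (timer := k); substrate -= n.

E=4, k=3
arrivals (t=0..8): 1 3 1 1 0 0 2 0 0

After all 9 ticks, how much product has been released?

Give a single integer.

Answer: 6

Derivation:
t=0: arr=1 -> substrate=0 bound=1 product=0
t=1: arr=3 -> substrate=0 bound=4 product=0
t=2: arr=1 -> substrate=1 bound=4 product=0
t=3: arr=1 -> substrate=1 bound=4 product=1
t=4: arr=0 -> substrate=0 bound=2 product=4
t=5: arr=0 -> substrate=0 bound=2 product=4
t=6: arr=2 -> substrate=0 bound=3 product=5
t=7: arr=0 -> substrate=0 bound=2 product=6
t=8: arr=0 -> substrate=0 bound=2 product=6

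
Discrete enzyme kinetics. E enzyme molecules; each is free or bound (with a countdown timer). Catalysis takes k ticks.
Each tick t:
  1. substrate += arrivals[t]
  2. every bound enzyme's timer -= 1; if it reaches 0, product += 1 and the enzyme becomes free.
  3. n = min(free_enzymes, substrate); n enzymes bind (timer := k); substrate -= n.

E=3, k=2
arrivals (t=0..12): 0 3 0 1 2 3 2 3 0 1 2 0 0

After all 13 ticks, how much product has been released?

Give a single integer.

t=0: arr=0 -> substrate=0 bound=0 product=0
t=1: arr=3 -> substrate=0 bound=3 product=0
t=2: arr=0 -> substrate=0 bound=3 product=0
t=3: arr=1 -> substrate=0 bound=1 product=3
t=4: arr=2 -> substrate=0 bound=3 product=3
t=5: arr=3 -> substrate=2 bound=3 product=4
t=6: arr=2 -> substrate=2 bound=3 product=6
t=7: arr=3 -> substrate=4 bound=3 product=7
t=8: arr=0 -> substrate=2 bound=3 product=9
t=9: arr=1 -> substrate=2 bound=3 product=10
t=10: arr=2 -> substrate=2 bound=3 product=12
t=11: arr=0 -> substrate=1 bound=3 product=13
t=12: arr=0 -> substrate=0 bound=2 product=15

Answer: 15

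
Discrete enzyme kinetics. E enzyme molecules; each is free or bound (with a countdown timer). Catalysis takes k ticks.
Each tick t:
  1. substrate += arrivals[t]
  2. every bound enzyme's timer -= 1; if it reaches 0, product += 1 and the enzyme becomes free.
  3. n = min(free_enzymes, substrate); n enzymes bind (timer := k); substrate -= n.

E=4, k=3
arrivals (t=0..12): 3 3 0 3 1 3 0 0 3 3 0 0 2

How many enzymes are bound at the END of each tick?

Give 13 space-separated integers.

Answer: 3 4 4 4 4 4 4 4 4 4 4 4 4

Derivation:
t=0: arr=3 -> substrate=0 bound=3 product=0
t=1: arr=3 -> substrate=2 bound=4 product=0
t=2: arr=0 -> substrate=2 bound=4 product=0
t=3: arr=3 -> substrate=2 bound=4 product=3
t=4: arr=1 -> substrate=2 bound=4 product=4
t=5: arr=3 -> substrate=5 bound=4 product=4
t=6: arr=0 -> substrate=2 bound=4 product=7
t=7: arr=0 -> substrate=1 bound=4 product=8
t=8: arr=3 -> substrate=4 bound=4 product=8
t=9: arr=3 -> substrate=4 bound=4 product=11
t=10: arr=0 -> substrate=3 bound=4 product=12
t=11: arr=0 -> substrate=3 bound=4 product=12
t=12: arr=2 -> substrate=2 bound=4 product=15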